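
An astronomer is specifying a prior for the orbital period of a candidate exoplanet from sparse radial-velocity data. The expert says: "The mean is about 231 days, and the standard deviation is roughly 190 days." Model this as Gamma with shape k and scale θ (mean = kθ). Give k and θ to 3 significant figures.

For Gamma(k, scale θ): mean = kθ, variance = kθ², so CV = 1/√k.
CV = SD/mean = 190/231 = 0.8225, hence k = 1/CV² = 1.48.
Then θ = mean/k = 231/1.48 = 156.

k ≈ 1.48, θ ≈ 156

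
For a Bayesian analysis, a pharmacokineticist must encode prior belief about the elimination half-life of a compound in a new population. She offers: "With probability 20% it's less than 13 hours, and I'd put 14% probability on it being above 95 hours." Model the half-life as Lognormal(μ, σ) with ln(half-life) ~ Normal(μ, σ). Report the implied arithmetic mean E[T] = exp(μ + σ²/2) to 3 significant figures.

If T ~ Lognormal(μ,σ) then ln T ~ Normal(μ,σ), so the p-quantile of ln T is μ + z_p·σ.
ln(13) = 2.565 and ln(95) = 4.554; z_{0.2} = -0.8416, z_{0.86} = 1.08.
σ = (4.554 − 2.565)/(1.08 − (-0.8416)) = 1.035.
μ = 2.565 − (-0.8416)·1.035 = 3.436.
E[T] = exp(μ + σ²/2) = exp(3.436 + 0.5355) = 53.1 hours.

E[T] ≈ 53.1 hours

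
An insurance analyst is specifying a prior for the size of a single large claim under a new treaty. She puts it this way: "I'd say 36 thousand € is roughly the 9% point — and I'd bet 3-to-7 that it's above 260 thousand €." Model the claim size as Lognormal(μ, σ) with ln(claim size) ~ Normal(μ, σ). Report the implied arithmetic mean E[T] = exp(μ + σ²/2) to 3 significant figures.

If T ~ Lognormal(μ,σ) then ln T ~ Normal(μ,σ), so the p-quantile of ln T is μ + z_p·σ.
ln(36) = 3.584 and ln(260) = 5.561; z_{0.09} = -1.341, z_{0.7} = 0.5244.
σ = (5.561 − 3.584)/(0.5244 − (-1.341)) = 1.060.
μ = 3.584 − (-1.341)·1.060 = 5.005.
E[T] = exp(μ + σ²/2) = exp(5.005 + 0.5619) = 262 thousand €.

E[T] ≈ 262 thousand €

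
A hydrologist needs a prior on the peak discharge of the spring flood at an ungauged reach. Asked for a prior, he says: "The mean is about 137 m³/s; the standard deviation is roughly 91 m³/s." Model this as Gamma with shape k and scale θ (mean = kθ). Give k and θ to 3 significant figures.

For Gamma(k, scale θ): mean = kθ, variance = kθ², so CV = 1/√k.
CV = SD/mean = 91/137 = 0.6642, hence k = 1/CV² = 2.27.
Then θ = mean/k = 137/2.27 = 60.4.

k ≈ 2.27, θ ≈ 60.4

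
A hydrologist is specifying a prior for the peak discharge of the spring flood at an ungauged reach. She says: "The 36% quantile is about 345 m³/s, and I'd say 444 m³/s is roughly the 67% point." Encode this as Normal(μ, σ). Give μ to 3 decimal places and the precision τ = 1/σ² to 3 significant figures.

μ = 389.450, τ = 6.5e-05

For Normal(μ,σ), the p-quantile is μ + z_p·σ. Here z_{0.36} = -0.3585, z_{0.67} = 0.4399.
So 345 = μ − 0.3585σ and 444 = μ + 0.4399σ.
Subtracting: σ = (444 − 345)/(0.4399 − (-0.3585)) = 124.002.
Then μ = 345 − (-0.3585)·124.002 = 389.450.
Precision τ = 1/σ² = 1/124² = 6.5e-05.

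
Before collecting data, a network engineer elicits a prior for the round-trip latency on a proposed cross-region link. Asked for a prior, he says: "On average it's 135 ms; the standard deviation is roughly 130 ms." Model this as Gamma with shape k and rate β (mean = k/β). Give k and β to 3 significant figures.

k ≈ 1.08, β ≈ 0.00799

For Gamma(k, rate β): mean = k/β, variance = k/β², so CV = 1/√k.
CV = SD/mean = 130/135 = 0.963, hence k = 1/CV² = 1.08.
Then β = k/mean = 1.08/135 = 0.00799.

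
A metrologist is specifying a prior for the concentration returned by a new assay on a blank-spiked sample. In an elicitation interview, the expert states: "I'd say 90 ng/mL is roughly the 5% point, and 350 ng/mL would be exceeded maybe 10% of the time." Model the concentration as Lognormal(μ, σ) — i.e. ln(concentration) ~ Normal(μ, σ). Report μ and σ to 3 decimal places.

If T ~ Lognormal(μ,σ) then ln T ~ Normal(μ,σ), so the p-quantile of ln T is μ + z_p·σ.
ln(90) = 4.5 and ln(350) = 5.858; z_{0.05} = -1.645, z_{0.9} = 1.282.
σ = (5.858 − 4.5)/(1.282 − (-1.645)) = 0.464.
μ = 4.5 − (-1.645)·0.464 = 5.263.

μ ≈ 5.263, σ ≈ 0.464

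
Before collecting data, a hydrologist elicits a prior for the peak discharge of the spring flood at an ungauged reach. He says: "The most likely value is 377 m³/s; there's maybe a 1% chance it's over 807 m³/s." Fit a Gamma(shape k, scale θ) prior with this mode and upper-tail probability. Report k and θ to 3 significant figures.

Gamma(k,θ) with k>1 has mode (k−1)θ, so θ = 377/(k−1).
Need P(X < 807) = 0.99 with θ tied to k this way. Start at k = 2, θ = 377: P(X<807) ≈ 0.631.
Too low — raise k to concentrate. Iterating converges to k ≈ 9.37.
Then θ = 377/(9.37−1) ≈ 45.

k ≈ 9.37, θ ≈ 45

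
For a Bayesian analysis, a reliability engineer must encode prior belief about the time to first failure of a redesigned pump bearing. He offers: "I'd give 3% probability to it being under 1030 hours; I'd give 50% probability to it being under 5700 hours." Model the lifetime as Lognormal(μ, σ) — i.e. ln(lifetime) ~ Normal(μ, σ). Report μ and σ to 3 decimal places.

μ ≈ 8.648, σ ≈ 0.910

If T ~ Lognormal(μ,σ) then ln T ~ Normal(μ,σ), so the p-quantile of ln T is μ + z_p·σ.
ln(1030) = 6.937 and ln(5700) = 8.648; z_{0.03} = -1.881, z_{0.5} = 0.
σ = (8.648 − 6.937)/(0 − (-1.881)) = 0.910.
μ = 6.937 − (-1.881)·0.910 = 8.648.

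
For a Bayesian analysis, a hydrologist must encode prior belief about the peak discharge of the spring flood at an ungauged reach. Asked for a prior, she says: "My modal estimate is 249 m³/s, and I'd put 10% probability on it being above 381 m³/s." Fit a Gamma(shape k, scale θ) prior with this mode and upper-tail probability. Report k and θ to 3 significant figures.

k ≈ 11.3, θ ≈ 24.1

Gamma(k,θ) with k>1 has mode (k−1)θ, so θ = 249/(k−1).
Need P(X < 381) = 0.9 with θ tied to k this way. Start at k = 2, θ = 249: P(X<381) ≈ 0.452.
Too low — raise k to concentrate. Iterating converges to k ≈ 11.3.
Then θ = 249/(11.3−1) ≈ 24.1.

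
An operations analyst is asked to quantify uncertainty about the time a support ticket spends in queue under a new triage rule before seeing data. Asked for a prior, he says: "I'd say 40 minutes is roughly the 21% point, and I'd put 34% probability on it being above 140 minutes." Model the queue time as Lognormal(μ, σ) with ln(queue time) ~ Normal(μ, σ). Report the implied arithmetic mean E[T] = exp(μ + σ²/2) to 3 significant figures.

If T ~ Lognormal(μ,σ) then ln T ~ Normal(μ,σ), so the p-quantile of ln T is μ + z_p·σ.
ln(40) = 3.689 and ln(140) = 4.942; z_{0.21} = -0.8064, z_{0.66} = 0.4125.
σ = (4.942 − 3.689)/(0.4125 − (-0.8064)) = 1.028.
μ = 3.689 − (-0.8064)·1.028 = 4.518.
E[T] = exp(μ + σ²/2) = exp(4.518 + 0.5282) = 155 minutes.

E[T] ≈ 155 minutes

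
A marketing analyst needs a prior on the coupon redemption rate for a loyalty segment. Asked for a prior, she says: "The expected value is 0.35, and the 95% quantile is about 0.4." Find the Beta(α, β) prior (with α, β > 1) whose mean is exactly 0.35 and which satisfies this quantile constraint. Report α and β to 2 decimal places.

α ≈ 88.22, β ≈ 163.84

With mean 0.35 fixed, write α = 0.35s, β = 0.65s where s = α+β.
Need P(θ < 0.4) = 0.95 under Beta(0.35s, 0.65s). Normal approximation: (q−m)/√(m(1−m)/s) ≈ z_{0.95} = 1.64, so s ≈ 0.35·0.65·(1.64)²/(0.4−0.35)² = 246.2.
At s = 246.2: P(θ<0.4) ≈ 0.948. Adjusting to match 0.95 gives s ≈ 252.07.
So α = 0.35·252.07 ≈ 88.22, β = 0.65·252.07 ≈ 163.84.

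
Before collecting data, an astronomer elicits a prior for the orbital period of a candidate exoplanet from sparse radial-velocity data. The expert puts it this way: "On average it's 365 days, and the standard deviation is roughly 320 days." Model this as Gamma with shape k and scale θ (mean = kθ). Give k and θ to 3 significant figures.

k ≈ 1.3, θ ≈ 281

For Gamma(k, scale θ): mean = kθ, variance = kθ², so CV = 1/√k.
CV = SD/mean = 320/365 = 0.8767, hence k = 1/CV² = 1.3.
Then θ = mean/k = 365/1.3 = 281.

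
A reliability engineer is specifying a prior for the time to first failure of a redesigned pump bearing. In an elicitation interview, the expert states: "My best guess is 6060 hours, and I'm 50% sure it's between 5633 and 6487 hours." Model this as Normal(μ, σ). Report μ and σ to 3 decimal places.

μ = 6060.000, σ = 633.071

A symmetric 50% interval runs μ ± z·σ with z = 0.6745.
Half-width = 427, so σ = 427/0.6745 = 633.071.
μ is the stated best guess, 6060.000.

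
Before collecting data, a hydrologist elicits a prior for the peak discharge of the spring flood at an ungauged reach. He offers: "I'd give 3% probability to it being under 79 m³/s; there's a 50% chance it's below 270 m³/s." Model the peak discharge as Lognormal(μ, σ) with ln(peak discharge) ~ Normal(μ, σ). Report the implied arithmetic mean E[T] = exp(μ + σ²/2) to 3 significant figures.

If T ~ Lognormal(μ,σ) then ln T ~ Normal(μ,σ), so the p-quantile of ln T is μ + z_p·σ.
ln(79) = 4.369 and ln(270) = 5.598; z_{0.03} = -1.881, z_{0.5} = 0.
σ = (5.598 − 4.369)/(0 − (-1.881)) = 0.653.
μ = 4.369 − (-1.881)·0.653 = 5.598.
E[T] = exp(μ + σ²/2) = exp(5.598 + 0.2135) = 334 m³/s.

E[T] ≈ 334 m³/s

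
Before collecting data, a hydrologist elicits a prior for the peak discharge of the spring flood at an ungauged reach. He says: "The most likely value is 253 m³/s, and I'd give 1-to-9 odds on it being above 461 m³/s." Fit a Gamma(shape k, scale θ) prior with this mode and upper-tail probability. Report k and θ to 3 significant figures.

k ≈ 6.29, θ ≈ 47.8

Gamma(k,θ) with k>1 has mode (k−1)θ, so θ = 253/(k−1).
Need P(X < 461) = 0.9 with θ tied to k this way. Start at k = 2, θ = 253: P(X<461) ≈ 0.544.
Too low — raise k to concentrate. Iterating converges to k ≈ 6.29.
Then θ = 253/(6.29−1) ≈ 47.8.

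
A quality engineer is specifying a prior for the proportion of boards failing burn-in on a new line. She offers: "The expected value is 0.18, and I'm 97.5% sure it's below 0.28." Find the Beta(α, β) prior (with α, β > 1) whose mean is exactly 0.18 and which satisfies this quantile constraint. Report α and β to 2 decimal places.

α ≈ 12.00, β ≈ 54.65

With mean 0.18 fixed, write α = 0.18s, β = 0.82s where s = α+β.
Need P(θ < 0.28) = 0.975 under Beta(0.18s, 0.82s). Normal approximation: (q−m)/√(m(1−m)/s) ≈ z_{0.975} = 1.96, so s ≈ 0.18·0.82·(1.96)²/(0.28−0.18)² = 56.7.
At s = 56.7: P(θ<0.28) ≈ 0.965. Adjusting to match 0.975 gives s ≈ 66.65.
So α = 0.18·66.65 ≈ 12.00, β = 0.82·66.65 ≈ 54.65.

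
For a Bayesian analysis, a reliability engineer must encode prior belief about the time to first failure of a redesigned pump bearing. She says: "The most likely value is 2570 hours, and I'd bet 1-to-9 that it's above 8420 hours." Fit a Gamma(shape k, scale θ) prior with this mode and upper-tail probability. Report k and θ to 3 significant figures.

k ≈ 2.34, θ ≈ 1920

Gamma(k,θ) with k>1 has mode (k−1)θ, so θ = 2570/(k−1).
Need P(X < 8420) = 0.9 with θ tied to k this way. Start at k = 2, θ = 2570: P(X<8420) ≈ 0.838.
Too low — raise k to concentrate. Iterating converges to k ≈ 2.34.
Then θ = 2570/(2.34−1) ≈ 1920.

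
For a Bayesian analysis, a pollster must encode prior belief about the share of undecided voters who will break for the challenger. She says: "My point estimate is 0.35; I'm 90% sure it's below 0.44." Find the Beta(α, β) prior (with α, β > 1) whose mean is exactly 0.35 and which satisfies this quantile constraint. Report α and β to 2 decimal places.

α ≈ 16.50, β ≈ 30.65

With mean 0.35 fixed, write α = 0.35s, β = 0.65s where s = α+β.
Need P(θ < 0.44) = 0.9 under Beta(0.35s, 0.65s). Normal approximation: (q−m)/√(m(1−m)/s) ≈ z_{0.9} = 1.28, so s ≈ 0.35·0.65·(1.28)²/(0.44−0.35)² = 46.1.
At s = 46.1: P(θ<0.44) ≈ 0.898. Adjusting to match 0.9 gives s ≈ 47.15.
So α = 0.35·47.15 ≈ 16.50, β = 0.65·47.15 ≈ 30.65.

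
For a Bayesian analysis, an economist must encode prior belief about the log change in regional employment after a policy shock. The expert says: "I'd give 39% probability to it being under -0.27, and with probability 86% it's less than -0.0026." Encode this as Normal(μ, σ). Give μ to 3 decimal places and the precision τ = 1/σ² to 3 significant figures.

μ = -0.215, τ = 25.9

The p-quantile of Normal(μ,σ) is μ + z_p·σ, with z_{0.39} = -0.2793 and z_{0.86} = 1.08.
Eliminate σ: μ = (z₂·x₁ − z₁·x₂)/(z₂ − z₁) = (1.08·-0.27 − (-0.2793)·-0.0026)/1.36 = -0.215.
Then σ = (x₂ − x₁)/(z₂ − z₁) = (-0.0026 − -0.27)/1.36 = 0.197.
Precision τ = 1/σ² = 1/0.1967² = 25.9.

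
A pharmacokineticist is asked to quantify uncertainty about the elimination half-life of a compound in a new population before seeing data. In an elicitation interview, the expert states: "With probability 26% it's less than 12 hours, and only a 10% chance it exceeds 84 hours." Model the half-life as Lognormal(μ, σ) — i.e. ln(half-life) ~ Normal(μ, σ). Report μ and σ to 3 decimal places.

If T ~ Lognormal(μ,σ) then ln T ~ Normal(μ,σ), so the p-quantile of ln T is μ + z_p·σ.
ln(12) = 2.485 and ln(84) = 4.431; z_{0.26} = -0.6433, z_{0.9} = 1.282.
σ = (4.431 − 2.485)/(1.282 − (-0.6433)) = 1.011.
μ = 2.485 − (-0.6433)·1.011 = 3.135.

μ ≈ 3.135, σ ≈ 1.011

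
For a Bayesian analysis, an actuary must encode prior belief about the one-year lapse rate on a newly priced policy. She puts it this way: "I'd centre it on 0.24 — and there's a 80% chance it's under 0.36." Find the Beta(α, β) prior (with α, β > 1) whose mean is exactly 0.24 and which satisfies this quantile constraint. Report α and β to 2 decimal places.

With mean 0.24 fixed, write α = 0.24s, β = 0.76s where s = α+β.
Need P(θ < 0.36) = 0.8 under Beta(0.24s, 0.76s). Normal approximation: (q−m)/√(m(1−m)/s) ≈ z_{0.8} = 0.842, so s ≈ 0.24·0.76·(0.842)²/(0.36−0.24)² = 9.0.
At s = 9.0: P(θ<0.36) ≈ 0.812. Adjusting to match 0.8 gives s ≈ 7.78.
So α = 0.24·7.78 ≈ 1.87, β = 0.76·7.78 ≈ 5.92.

α ≈ 1.87, β ≈ 5.92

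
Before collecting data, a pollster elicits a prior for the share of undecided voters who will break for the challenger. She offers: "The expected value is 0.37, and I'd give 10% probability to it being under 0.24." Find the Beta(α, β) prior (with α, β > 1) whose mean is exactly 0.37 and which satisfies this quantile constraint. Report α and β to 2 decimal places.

α ≈ 7.87, β ≈ 13.41

With mean 0.37 fixed, write α = 0.37s, β = 0.63s where s = α+β.
Need P(θ < 0.24) = 0.1 under Beta(0.37s, 0.63s). Normal approximation: (q−m)/√(m(1−m)/s) ≈ z_{0.1} = -1.28, so s ≈ 0.37·0.63·(-1.28)²/(0.24−0.37)² = 22.7.
At s = 22.7: P(θ<0.24) ≈ 0.092. Adjusting to match 0.1 gives s ≈ 21.28.
So α = 0.37·21.28 ≈ 7.87, β = 0.63·21.28 ≈ 13.41.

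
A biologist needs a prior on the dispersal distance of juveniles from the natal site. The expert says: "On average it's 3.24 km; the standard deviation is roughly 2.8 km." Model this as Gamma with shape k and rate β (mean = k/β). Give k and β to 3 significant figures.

k ≈ 1.34, β ≈ 0.413

For Gamma(k, rate β): mean = k/β, variance = k/β², so CV = 1/√k.
CV = SD/mean = 2.8/3.24 = 0.8642, hence k = 1/CV² = 1.34.
Then β = k/mean = 1.34/3.24 = 0.413.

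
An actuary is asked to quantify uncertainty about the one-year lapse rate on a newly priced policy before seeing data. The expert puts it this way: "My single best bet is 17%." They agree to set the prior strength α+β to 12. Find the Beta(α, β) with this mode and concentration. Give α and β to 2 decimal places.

For α,β > 1 the Beta mode is (α−1)/(α+β−2). With α+β = 12, the mode is (α−1)/10.
Set (α−1)/10 = 0.17 → α = 1 + 0.17·10 = 2.70.
β = 12 − α = 9.30.

α = 2.70, β = 9.30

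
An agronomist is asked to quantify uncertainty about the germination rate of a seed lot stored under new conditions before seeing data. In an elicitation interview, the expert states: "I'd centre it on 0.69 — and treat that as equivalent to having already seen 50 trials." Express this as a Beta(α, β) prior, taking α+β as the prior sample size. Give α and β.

α = 34.5, β = 15.5

Under the effective-sample-size interpretation, Beta(α, β) has prior mean α/(α+β) and prior sample size α+β.
So α+β = 50 and α/(α+β) = 0.69, giving α = 0.69·50 = 34.5 and β = 50 − 34.5 = 15.5.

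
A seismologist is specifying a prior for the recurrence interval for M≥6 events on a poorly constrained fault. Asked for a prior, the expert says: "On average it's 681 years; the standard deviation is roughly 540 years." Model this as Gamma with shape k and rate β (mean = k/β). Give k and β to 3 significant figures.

k ≈ 1.59, β ≈ 0.00234

For Gamma(k, rate β): mean = k/β, variance = k/β², so CV = 1/√k.
CV = SD/mean = 540/681 = 0.793, hence k = 1/CV² = 1.59.
Then β = k/mean = 1.59/681 = 0.00234.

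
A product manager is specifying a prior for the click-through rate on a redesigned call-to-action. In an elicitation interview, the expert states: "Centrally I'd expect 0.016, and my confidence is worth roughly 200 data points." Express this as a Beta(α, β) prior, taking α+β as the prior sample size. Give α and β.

Under the effective-sample-size interpretation, Beta(α, β) has prior mean α/(α+β) and prior sample size α+β.
So α+β = 200 and α/(α+β) = 0.016, giving α = 0.016·200 = 3.2 and β = 200 − 3.2 = 196.8.

α = 3.2, β = 196.8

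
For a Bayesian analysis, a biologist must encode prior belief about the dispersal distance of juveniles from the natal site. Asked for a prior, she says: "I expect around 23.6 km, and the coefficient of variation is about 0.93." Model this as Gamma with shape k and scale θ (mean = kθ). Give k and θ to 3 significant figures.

k ≈ 1.16, θ ≈ 20.4

For Gamma(k, scale θ): mean = kθ, variance = kθ², so CV = 1/√k.
CV = 0.93, hence k = 1/CV² = 1.16.
Then θ = mean/k = 23.6/1.16 = 20.4.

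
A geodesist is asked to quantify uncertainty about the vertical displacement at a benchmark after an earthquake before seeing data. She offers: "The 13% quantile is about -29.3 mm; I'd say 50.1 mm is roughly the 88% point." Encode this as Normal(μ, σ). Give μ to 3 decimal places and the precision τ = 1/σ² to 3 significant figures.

For Normal(μ,σ), the p-quantile is μ + z_p·σ. Here z_{0.13} = -1.126, z_{0.88} = 1.175.
So -29.3 = μ − 1.126σ and 50.1 = μ + 1.175σ.
Subtracting: σ = (50.1 − -29.3)/(1.175 − (-1.126)) = 34.501.
Then μ = -29.3 − (-1.126)·34.501 = 9.562.
Precision τ = 1/σ² = 1/34.5² = 0.00084.

μ = 9.562, τ = 0.00084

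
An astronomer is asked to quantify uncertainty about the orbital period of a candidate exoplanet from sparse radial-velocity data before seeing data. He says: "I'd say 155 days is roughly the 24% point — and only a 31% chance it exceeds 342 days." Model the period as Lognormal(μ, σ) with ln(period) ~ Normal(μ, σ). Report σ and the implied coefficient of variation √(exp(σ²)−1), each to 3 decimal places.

σ ≈ 0.658, CV ≈ 0.737

If T ~ Lognormal(μ,σ) then ln T ~ Normal(μ,σ), so the p-quantile of ln T is μ + z_p·σ.
ln(155) = 5.043 and ln(342) = 5.835; z_{0.24} = -0.7063, z_{0.69} = 0.4959.
σ = (5.835 − 5.043)/(0.4959 − (-0.7063)) = 0.658.
μ = 5.043 − (-0.7063)·0.658 = 5.508.
CV = √(exp(σ²)−1) = √(exp(0.4334)−1) = 0.737.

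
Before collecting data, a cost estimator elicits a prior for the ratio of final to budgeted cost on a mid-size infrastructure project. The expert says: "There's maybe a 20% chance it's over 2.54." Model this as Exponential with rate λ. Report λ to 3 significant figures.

λ ≈ 0.634

P(T > 2.54) = e^(−λ·2.54) = 0.2, so λ = −ln(0.2)/2.54 = 0.634.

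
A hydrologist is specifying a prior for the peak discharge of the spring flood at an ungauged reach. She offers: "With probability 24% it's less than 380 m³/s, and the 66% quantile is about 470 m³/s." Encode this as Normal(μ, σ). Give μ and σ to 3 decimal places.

The p-quantile of Normal(μ,σ) is μ + z_p·σ, with z_{0.24} = -0.7063 and z_{0.66} = 0.4125.
Eliminate σ: μ = (z₂·x₁ − z₁·x₂)/(z₂ − z₁) = (0.4125·380 − (-0.7063)·470)/1.119 = 436.819.
Then σ = (x₂ − x₁)/(z₂ − z₁) = (470 − 380)/1.119 = 80.446.

μ = 436.819, σ = 80.446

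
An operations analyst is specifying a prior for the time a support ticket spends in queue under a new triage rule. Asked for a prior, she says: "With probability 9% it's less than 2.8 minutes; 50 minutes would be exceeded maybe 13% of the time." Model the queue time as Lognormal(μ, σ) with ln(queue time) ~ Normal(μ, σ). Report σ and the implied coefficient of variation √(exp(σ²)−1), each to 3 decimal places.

σ ≈ 1.168, CV ≈ 1.708

If T ~ Lognormal(μ,σ) then ln T ~ Normal(μ,σ), so the p-quantile of ln T is μ + z_p·σ.
ln(2.8) = 1.03 and ln(50) = 3.912; z_{0.09} = -1.341, z_{0.87} = 1.126.
σ = (3.912 − 1.03)/(1.126 − (-1.341)) = 1.168.
μ = 1.03 − (-1.341)·1.168 = 2.596.
CV = √(exp(σ²)−1) = √(exp(1.3650)−1) = 1.708.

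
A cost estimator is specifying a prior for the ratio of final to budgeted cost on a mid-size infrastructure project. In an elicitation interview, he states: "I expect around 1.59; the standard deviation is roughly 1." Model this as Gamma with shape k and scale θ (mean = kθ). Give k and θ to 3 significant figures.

For Gamma(k, scale θ): mean = kθ, variance = kθ², so CV = 1/√k.
CV = SD/mean = 1/1.59 = 0.6289, hence k = 1/CV² = 2.53.
Then θ = mean/k = 1.59/2.53 = 0.629.

k ≈ 2.53, θ ≈ 0.629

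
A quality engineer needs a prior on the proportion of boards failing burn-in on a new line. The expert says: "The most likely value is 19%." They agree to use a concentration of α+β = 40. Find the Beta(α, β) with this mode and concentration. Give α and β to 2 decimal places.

α = 8.22, β = 31.78

For α,β > 1 the Beta mode is (α−1)/(α+β−2). With α+β = 40, the mode is (α−1)/38.
Set (α−1)/38 = 0.19 → α = 1 + 0.19·38 = 8.22.
β = 40 − α = 31.78.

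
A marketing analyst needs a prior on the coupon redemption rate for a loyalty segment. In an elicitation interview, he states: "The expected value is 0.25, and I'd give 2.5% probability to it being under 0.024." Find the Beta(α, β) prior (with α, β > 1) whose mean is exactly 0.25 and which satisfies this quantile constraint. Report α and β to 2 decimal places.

With mean 0.25 fixed, write α = 0.25s, β = 0.75s where s = α+β.
Need P(θ < 0.024) = 0.025 under Beta(0.25s, 0.75s). Normal approximation: (q−m)/√(m(1−m)/s) ≈ z_{0.025} = -1.96, so s ≈ 0.25·0.75·(-1.96)²/(0.024−0.25)² = 14.1.
At s = 14.1: P(θ<0.024) ≈ 0.001. Adjusting to match 0.025 gives s ≈ 6.20.
So α = 0.25·6.20 ≈ 1.55, β = 0.75·6.20 ≈ 4.65.

α ≈ 1.55, β ≈ 4.65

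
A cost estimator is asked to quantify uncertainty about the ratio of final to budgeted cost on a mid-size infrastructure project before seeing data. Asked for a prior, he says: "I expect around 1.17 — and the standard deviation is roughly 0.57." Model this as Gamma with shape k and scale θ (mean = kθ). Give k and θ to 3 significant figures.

k ≈ 4.21, θ ≈ 0.278

For Gamma(k, scale θ): mean = kθ, variance = kθ², so CV = 1/√k.
CV = SD/mean = 0.57/1.17 = 0.4872, hence k = 1/CV² = 4.21.
Then θ = mean/k = 1.17/4.21 = 0.278.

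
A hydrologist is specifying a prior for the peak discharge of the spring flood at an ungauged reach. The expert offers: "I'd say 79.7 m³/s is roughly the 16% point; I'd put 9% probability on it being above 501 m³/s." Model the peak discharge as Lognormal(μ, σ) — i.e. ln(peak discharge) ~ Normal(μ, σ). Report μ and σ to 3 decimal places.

If T ~ Lognormal(μ,σ) then ln T ~ Normal(μ,σ), so the p-quantile of ln T is μ + z_p·σ.
ln(79.7) = 4.378 and ln(501) = 6.217; z_{0.16} = -0.9945, z_{0.91} = 1.341.
σ = (6.217 − 4.378)/(1.341 − (-0.9945)) = 0.787.
μ = 4.378 − (-0.9945)·0.787 = 5.161.

μ ≈ 5.161, σ ≈ 0.787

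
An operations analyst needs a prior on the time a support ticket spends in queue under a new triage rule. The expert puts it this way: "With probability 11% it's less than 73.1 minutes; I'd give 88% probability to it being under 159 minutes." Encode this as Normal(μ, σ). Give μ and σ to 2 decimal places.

The p-quantile of Normal(μ,σ) is μ + z_p·σ, with z_{0.11} = -1.227 and z_{0.88} = 1.175.
Eliminate σ: μ = (z₂·x₁ − z₁·x₂)/(z₂ − z₁) = (1.175·73.1 − (-1.227)·159)/2.402 = 116.97.
Then σ = (x₂ − x₁)/(z₂ − z₁) = (159 − 73.1)/2.402 = 35.77.

μ = 116.97, σ = 35.77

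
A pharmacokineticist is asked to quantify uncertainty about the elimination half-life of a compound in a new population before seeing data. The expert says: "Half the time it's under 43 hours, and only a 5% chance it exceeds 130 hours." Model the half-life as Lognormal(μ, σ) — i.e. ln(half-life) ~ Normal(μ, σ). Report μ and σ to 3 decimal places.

If T ~ Lognormal(μ,σ) then ln T ~ Normal(μ,σ), so the p-quantile of ln T is μ + z_p·σ.
ln(43) = 3.761 and ln(130) = 4.868; z_{0.5} = 0, z_{0.95} = 1.645.
σ = (4.868 − 3.761)/(1.645 − (0)) = 0.673.
μ = 3.761 − (0)·0.673 = 3.761.

μ ≈ 3.761, σ ≈ 0.673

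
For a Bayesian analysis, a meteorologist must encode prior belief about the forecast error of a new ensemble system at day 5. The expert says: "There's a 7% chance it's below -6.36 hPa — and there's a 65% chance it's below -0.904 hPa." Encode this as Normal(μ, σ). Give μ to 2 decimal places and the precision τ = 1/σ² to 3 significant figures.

μ = -2.03, τ = 0.116

The p-quantile of Normal(μ,σ) is μ + z_p·σ, with z_{0.07} = -1.476 and z_{0.65} = 0.3853.
Eliminate σ: μ = (z₂·x₁ − z₁·x₂)/(z₂ − z₁) = (0.3853·-6.36 − (-1.476)·-0.904)/1.861 = -2.03.
Then σ = (x₂ − x₁)/(z₂ − z₁) = (-0.904 − -6.36)/1.861 = 2.93.
Precision τ = 1/σ² = 1/2.932² = 0.116.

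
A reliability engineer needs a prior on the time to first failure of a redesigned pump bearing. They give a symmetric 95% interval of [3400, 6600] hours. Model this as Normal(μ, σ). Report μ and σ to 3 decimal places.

A symmetric 95% interval runs μ ± z·σ with z = 1.96.
Half-width = 1600, so σ = 1600/1.96 = 816.342.
μ is the interval midpoint, 5000.000.

μ = 5000.000, σ = 816.342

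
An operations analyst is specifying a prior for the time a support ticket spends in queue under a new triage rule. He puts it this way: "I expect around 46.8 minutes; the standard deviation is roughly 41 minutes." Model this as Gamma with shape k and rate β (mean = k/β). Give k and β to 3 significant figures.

For Gamma(k, rate β): mean = k/β, variance = k/β², so CV = 1/√k.
CV = SD/mean = 41/46.8 = 0.8761, hence k = 1/CV² = 1.3.
Then β = k/mean = 1.3/46.8 = 0.0278.

k ≈ 1.3, β ≈ 0.0278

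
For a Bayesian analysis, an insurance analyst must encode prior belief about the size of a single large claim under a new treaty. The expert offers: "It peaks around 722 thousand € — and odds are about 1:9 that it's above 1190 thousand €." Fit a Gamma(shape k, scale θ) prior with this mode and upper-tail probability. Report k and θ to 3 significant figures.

Gamma(k,θ) with k>1 has mode (k−1)θ, so θ = 722/(k−1).
Need P(X < 1190) = 0.9 with θ tied to k this way. Start at k = 2, θ = 722: P(X<1190) ≈ 0.490.
Too low — raise k to concentrate. Iterating converges to k ≈ 8.55.
Then θ = 722/(8.55−1) ≈ 95.6.

k ≈ 8.55, θ ≈ 95.6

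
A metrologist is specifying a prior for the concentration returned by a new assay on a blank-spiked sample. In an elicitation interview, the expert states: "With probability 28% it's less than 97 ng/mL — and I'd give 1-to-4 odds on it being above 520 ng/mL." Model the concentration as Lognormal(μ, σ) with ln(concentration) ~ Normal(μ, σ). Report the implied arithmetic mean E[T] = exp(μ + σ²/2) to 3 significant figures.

If T ~ Lognormal(μ,σ) then ln T ~ Normal(μ,σ), so the p-quantile of ln T is μ + z_p·σ.
ln(97) = 4.575 and ln(520) = 6.254; z_{0.28} = -0.5828, z_{0.8} = 0.8416.
σ = (6.254 − 4.575)/(0.8416 − (-0.5828)) = 1.179.
μ = 4.575 − (-0.5828)·1.179 = 5.262.
E[T] = exp(μ + σ²/2) = exp(5.262 + 0.6948) = 386 ng/mL.

E[T] ≈ 386 ng/mL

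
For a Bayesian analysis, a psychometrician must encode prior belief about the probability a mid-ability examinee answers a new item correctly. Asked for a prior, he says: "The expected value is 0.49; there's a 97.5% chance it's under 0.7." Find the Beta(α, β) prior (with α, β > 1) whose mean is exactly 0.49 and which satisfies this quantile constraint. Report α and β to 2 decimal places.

α ≈ 10.03, β ≈ 10.44

With mean 0.49 fixed, write α = 0.49s, β = 0.51s where s = α+β.
Need P(θ < 0.7) = 0.975 under Beta(0.49s, 0.51s). Normal approximation: (q−m)/√(m(1−m)/s) ≈ z_{0.975} = 1.96, so s ≈ 0.49·0.51·(1.96)²/(0.7−0.49)² = 21.8.
At s = 21.8: P(θ<0.7) ≈ 0.978. Adjusting to match 0.975 gives s ≈ 20.46.
So α = 0.49·20.46 ≈ 10.03, β = 0.51·20.46 ≈ 10.44.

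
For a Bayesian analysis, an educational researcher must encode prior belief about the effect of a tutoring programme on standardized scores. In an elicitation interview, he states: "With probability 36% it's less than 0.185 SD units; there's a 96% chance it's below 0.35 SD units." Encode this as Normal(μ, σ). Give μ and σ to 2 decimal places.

μ = 0.21, σ = 0.08

The p-quantile of Normal(μ,σ) is μ + z_p·σ, with z_{0.36} = -0.3585 and z_{0.96} = 1.751.
Eliminate σ: μ = (z₂·x₁ − z₁·x₂)/(z₂ − z₁) = (1.751·0.185 − (-0.3585)·0.35)/2.109 = 0.21.
Then σ = (x₂ − x₁)/(z₂ − z₁) = (0.35 − 0.185)/2.109 = 0.08.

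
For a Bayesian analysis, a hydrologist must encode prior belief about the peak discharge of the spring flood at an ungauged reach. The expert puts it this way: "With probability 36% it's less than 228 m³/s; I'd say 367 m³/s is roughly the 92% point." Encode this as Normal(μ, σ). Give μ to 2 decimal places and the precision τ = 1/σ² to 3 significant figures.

For Normal(μ,σ), the p-quantile is μ + z_p·σ. Here z_{0.36} = -0.3585, z_{0.92} = 1.405.
So 228 = μ − 0.3585σ and 367 = μ + 1.405σ.
Subtracting: σ = (367 − 228)/(1.405 − (-0.3585)) = 78.82.
Then μ = 228 − (-0.3585)·78.82 = 256.25.
Precision τ = 1/σ² = 1/78.82² = 0.000161.

μ = 256.25, τ = 0.000161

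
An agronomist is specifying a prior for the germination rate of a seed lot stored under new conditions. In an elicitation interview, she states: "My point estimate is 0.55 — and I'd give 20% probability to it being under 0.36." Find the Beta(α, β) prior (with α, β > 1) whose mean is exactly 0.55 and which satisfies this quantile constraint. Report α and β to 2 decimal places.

α ≈ 2.68, β ≈ 2.19

With mean 0.55 fixed, write α = 0.55s, β = 0.45s where s = α+β.
Need P(θ < 0.36) = 0.2 under Beta(0.55s, 0.45s). Normal approximation: (q−m)/√(m(1−m)/s) ≈ z_{0.2} = -0.842, so s ≈ 0.55·0.45·(-0.842)²/(0.36−0.55)² = 4.9.
At s = 4.9: P(θ<0.36) ≈ 0.200. Adjusting to match 0.2 gives s ≈ 4.88.
So α = 0.55·4.88 ≈ 2.68, β = 0.45·4.88 ≈ 2.19.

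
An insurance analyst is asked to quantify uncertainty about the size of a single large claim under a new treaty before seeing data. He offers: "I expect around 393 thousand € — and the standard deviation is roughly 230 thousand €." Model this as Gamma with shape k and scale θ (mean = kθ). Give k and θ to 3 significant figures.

k ≈ 2.92, θ ≈ 135

For Gamma(k, scale θ): mean = kθ, variance = kθ², so CV = 1/√k.
CV = SD/mean = 230/393 = 0.5852, hence k = 1/CV² = 2.92.
Then θ = mean/k = 393/2.92 = 135.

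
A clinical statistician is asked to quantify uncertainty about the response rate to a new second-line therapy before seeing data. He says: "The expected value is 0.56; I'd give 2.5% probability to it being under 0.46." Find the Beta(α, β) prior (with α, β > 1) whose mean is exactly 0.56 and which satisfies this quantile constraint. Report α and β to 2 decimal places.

With mean 0.56 fixed, write α = 0.56s, β = 0.44s where s = α+β.
Need P(θ < 0.46) = 0.025 under Beta(0.56s, 0.44s). Normal approximation: (q−m)/√(m(1−m)/s) ≈ z_{0.025} = -1.96, so s ≈ 0.56·0.44·(-1.96)²/(0.46−0.56)² = 94.7.
At s = 94.7: P(θ<0.46) ≈ 0.026. Adjusting to match 0.025 gives s ≈ 95.50.
So α = 0.56·95.50 ≈ 53.48, β = 0.44·95.50 ≈ 42.02.

α ≈ 53.48, β ≈ 42.02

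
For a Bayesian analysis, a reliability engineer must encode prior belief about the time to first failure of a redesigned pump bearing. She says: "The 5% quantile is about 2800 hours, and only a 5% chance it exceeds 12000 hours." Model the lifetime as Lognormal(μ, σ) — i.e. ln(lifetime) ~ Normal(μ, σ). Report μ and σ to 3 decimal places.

μ ≈ 8.665, σ ≈ 0.442

If T ~ Lognormal(μ,σ) then ln T ~ Normal(μ,σ), so the p-quantile of ln T is μ + z_p·σ.
ln(2800) = 7.937 and ln(12000) = 9.393; z_{0.05} = -1.645, z_{0.95} = 1.645.
σ = (9.393 − 7.937)/(1.645 − (-1.645)) = 0.442.
μ = 7.937 − (-1.645)·0.442 = 8.665.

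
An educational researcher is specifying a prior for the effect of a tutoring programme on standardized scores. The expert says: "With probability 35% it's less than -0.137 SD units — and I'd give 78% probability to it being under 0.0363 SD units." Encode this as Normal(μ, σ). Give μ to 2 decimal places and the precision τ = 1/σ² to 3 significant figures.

For Normal(μ,σ), the p-quantile is μ + z_p·σ. Here z_{0.35} = -0.3853, z_{0.78} = 0.7722.
So -0.137 = μ − 0.3853σ and 0.0363 = μ + 0.7722σ.
Subtracting: σ = (0.0363 − -0.137)/(0.7722 − (-0.3853)) = 0.15.
Then μ = -0.137 − (-0.3853)·0.15 = -0.08.
Precision τ = 1/σ² = 1/0.1497² = 44.6.

μ = -0.08, τ = 44.6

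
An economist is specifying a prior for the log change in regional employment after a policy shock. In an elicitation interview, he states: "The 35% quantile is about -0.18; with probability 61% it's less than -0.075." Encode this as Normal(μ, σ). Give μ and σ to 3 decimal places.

The p-quantile of Normal(μ,σ) is μ + z_p·σ, with z_{0.35} = -0.3853 and z_{0.61} = 0.2793.
Eliminate σ: μ = (z₂·x₁ − z₁·x₂)/(z₂ − z₁) = (0.2793·-0.18 − (-0.3853)·-0.075)/0.6646 = -0.119.
Then σ = (x₂ − x₁)/(z₂ − z₁) = (-0.075 − -0.18)/0.6646 = 0.158.

μ = -0.119, σ = 0.158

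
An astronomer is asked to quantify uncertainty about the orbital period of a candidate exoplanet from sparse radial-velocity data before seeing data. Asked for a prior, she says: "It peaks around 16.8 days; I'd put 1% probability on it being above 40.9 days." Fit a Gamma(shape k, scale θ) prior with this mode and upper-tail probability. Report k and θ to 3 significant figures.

Gamma(k,θ) with k>1 has mode (k−1)θ, so θ = 16.8/(k−1).
Need P(X < 40.9) = 0.99 with θ tied to k this way. Start at k = 2, θ = 16.8: P(X<40.9) ≈ 0.699.
Too low — raise k to concentrate. Iterating converges to k ≈ 6.96.
Then θ = 16.8/(6.96−1) ≈ 2.82.

k ≈ 6.96, θ ≈ 2.82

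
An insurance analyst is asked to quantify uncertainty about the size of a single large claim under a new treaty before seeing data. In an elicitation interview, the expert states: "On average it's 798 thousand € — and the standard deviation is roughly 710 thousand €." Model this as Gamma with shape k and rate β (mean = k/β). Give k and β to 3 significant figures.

k ≈ 1.26, β ≈ 0.00158

For Gamma(k, rate β): mean = k/β, variance = k/β², so CV = 1/√k.
CV = SD/mean = 710/798 = 0.8897, hence k = 1/CV² = 1.26.
Then β = k/mean = 1.26/798 = 0.00158.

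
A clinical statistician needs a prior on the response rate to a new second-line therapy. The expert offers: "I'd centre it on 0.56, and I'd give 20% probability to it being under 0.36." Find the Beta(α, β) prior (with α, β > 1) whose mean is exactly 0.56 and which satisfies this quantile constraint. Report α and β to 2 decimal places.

α ≈ 2.44, β ≈ 1.92

With mean 0.56 fixed, write α = 0.56s, β = 0.44s where s = α+β.
Need P(θ < 0.36) = 0.2 under Beta(0.56s, 0.44s). Normal approximation: (q−m)/√(m(1−m)/s) ≈ z_{0.2} = -0.842, so s ≈ 0.56·0.44·(-0.842)²/(0.36−0.56)² = 4.4.
At s = 4.4: P(θ<0.36) ≈ 0.200. Adjusting to match 0.2 gives s ≈ 4.37.
So α = 0.56·4.37 ≈ 2.44, β = 0.44·4.37 ≈ 1.92.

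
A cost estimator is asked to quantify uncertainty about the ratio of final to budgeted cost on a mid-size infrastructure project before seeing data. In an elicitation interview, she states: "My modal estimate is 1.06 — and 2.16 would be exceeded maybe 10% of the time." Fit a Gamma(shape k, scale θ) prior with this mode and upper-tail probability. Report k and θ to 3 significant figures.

Gamma(k,θ) with k>1 has mode (k−1)θ, so θ = 1.06/(k−1).
Need P(X < 2.16) = 0.9 with θ tied to k this way. Start at k = 2, θ = 1.06: P(X<2.16) ≈ 0.604.
Too low — raise k to concentrate. Iterating converges to k ≈ 4.79.
Then θ = 1.06/(4.79−1) ≈ 0.28.

k ≈ 4.79, θ ≈ 0.28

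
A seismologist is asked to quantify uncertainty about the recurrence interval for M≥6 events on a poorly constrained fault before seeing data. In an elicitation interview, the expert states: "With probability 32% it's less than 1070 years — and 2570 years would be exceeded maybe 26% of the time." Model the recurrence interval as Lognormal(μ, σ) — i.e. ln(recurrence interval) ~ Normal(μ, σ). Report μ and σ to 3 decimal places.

μ ≈ 7.344, σ ≈ 0.789

If T ~ Lognormal(μ,σ) then ln T ~ Normal(μ,σ), so the p-quantile of ln T is μ + z_p·σ.
ln(1070) = 6.975 and ln(2570) = 7.852; z_{0.32} = -0.4677, z_{0.74} = 0.6433.
σ = (7.852 − 6.975)/(0.6433 − (-0.4677)) = 0.789.
μ = 6.975 − (-0.4677)·0.789 = 7.344.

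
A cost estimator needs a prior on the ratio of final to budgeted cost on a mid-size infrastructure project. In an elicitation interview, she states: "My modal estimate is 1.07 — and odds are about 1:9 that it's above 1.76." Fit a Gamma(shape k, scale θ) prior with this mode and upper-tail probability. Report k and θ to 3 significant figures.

Gamma(k,θ) with k>1 has mode (k−1)θ, so θ = 1.07/(k−1).
Need P(X < 1.76) = 0.9 with θ tied to k this way. Start at k = 2, θ = 1.07: P(X<1.76) ≈ 0.489.
Too low — raise k to concentrate. Iterating converges to k ≈ 8.61.
Then θ = 1.07/(8.61−1) ≈ 0.141.

k ≈ 8.61, θ ≈ 0.141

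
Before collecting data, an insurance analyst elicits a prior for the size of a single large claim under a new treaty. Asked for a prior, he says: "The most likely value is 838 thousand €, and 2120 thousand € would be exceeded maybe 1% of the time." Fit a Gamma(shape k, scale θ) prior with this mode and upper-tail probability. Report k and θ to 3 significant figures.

Gamma(k,θ) with k>1 has mode (k−1)θ, so θ = 838/(k−1).
Need P(X < 2120) = 0.99 with θ tied to k this way. Start at k = 2, θ = 838: P(X<2120) ≈ 0.719.
Too low — raise k to concentrate. Iterating converges to k ≈ 6.43.
Then θ = 838/(6.43−1) ≈ 154.

k ≈ 6.43, θ ≈ 154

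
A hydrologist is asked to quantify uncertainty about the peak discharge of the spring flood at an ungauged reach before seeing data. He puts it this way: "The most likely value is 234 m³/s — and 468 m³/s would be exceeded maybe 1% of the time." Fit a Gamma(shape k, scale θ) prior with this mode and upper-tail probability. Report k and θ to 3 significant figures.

k ≈ 11.2, θ ≈ 22.9

Gamma(k,θ) with k>1 has mode (k−1)θ, so θ = 234/(k−1).
Need P(X < 468) = 0.99 with θ tied to k this way. Start at k = 2, θ = 234: P(X<468) ≈ 0.594.
Too low — raise k to concentrate. Iterating converges to k ≈ 11.2.
Then θ = 234/(11.2−1) ≈ 22.9.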